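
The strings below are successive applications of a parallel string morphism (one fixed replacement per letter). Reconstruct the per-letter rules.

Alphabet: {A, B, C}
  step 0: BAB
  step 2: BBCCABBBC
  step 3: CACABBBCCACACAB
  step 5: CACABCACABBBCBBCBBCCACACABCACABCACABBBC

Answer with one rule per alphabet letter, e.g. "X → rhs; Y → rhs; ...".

  step 2 ⇒ step 3: BBCCABBBC ⇒ CA·CA·B·B·BC·CA·CA·CA·B
    A ↦ BC
    B ↦ CA
    C ↦ B

A->BC, B->CA, C->B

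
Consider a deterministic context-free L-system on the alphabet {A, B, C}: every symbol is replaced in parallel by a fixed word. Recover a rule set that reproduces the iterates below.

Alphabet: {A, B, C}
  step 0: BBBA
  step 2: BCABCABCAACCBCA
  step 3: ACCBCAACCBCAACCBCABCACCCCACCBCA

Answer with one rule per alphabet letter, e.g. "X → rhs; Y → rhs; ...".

A->BCA, B->A, C->CC

  step 2 ⇒ step 3: BCABCABCAACCBCA ⇒ A·CC·BCA·A·CC·BCA·A·CC·BCA·BCA·CC·CC·A·CC·BCA
    A ↦ BCA
    B ↦ A
    C ↦ CC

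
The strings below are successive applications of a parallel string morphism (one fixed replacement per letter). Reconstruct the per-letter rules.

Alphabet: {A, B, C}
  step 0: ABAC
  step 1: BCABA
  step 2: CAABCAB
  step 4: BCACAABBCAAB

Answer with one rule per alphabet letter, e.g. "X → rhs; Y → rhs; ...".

  step 1 ⇒ step 2: BCABA ⇒ CA·A·B·CA·B
    A ↦ B
    B ↦ CA
    C ↦ A

A->B, B->CA, C->A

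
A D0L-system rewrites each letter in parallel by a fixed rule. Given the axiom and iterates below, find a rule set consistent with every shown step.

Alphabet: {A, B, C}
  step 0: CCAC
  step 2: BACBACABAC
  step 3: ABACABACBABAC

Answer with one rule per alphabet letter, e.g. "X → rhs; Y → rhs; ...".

A->B, B->A, C->AC

  step 2 ⇒ step 3: BACBACABAC ⇒ A·B·AC·A·B·AC·B·A·B·AC
    A ↦ B
    B ↦ A
    C ↦ AC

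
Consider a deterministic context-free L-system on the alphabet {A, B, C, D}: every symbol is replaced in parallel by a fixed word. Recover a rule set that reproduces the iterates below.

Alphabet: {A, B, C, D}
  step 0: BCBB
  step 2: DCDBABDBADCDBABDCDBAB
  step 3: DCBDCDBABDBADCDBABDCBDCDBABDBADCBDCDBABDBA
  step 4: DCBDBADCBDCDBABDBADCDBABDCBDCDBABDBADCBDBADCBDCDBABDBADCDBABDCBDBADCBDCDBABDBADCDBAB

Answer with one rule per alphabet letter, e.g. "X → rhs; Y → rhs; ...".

A->B, B->DBA, C->B, D->DC

  step 3 ⇒ step 4: DCBDCDBABDBADCDBABDCBDCDBABDBADCBDCDBABDBA ⇒ DC·B·DBA·DC·B·DC·DBA·B·DBA·DC·DBA·B·DC·B·DC·DBA·B·DBA·DC·B·DBA·DC·B·DC·DBA·B·DBA·DC·DBA·B·DC·B·DBA·DC·B·DC·DBA·B·DBA·DC·DBA·B
    A ↦ B
    B ↦ DBA
    C ↦ B
    D ↦ DC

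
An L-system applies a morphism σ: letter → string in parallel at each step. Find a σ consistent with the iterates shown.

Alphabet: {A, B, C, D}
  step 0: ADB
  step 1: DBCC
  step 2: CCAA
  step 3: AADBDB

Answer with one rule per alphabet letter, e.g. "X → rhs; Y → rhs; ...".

  step 2 ⇒ step 3: CCAA ⇒ A·A·DB·DB
    A ↦ DB
    C ↦ A
  step 0 ⇒ step 1: ADB ⇒ DB·C·C
    B ↦ C
  step 0 ⇒ step 1: ADB ⇒ DB·C·C
    D ↦ C

A->DB, B->C, C->A, D->C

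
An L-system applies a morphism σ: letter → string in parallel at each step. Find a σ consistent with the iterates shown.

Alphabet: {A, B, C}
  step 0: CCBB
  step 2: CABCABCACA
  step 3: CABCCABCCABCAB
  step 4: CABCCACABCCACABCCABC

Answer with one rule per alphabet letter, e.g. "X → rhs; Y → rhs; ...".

A->B, B->C, C->CA

  step 3 ⇒ step 4: CABCCABCCABCAB ⇒ CA·B·C·CA·CA·B·C·CA·CA·B·C·CA·B·C
    A ↦ B
    B ↦ C
    C ↦ CA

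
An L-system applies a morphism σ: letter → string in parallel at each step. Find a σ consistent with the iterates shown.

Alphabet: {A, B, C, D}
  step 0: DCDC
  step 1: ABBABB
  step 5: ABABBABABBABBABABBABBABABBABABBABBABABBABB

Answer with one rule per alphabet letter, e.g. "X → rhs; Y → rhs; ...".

A->D, B->DC, C->B, D->AB

  step 0 ⇒ step 1: DCDC ⇒ AB·B·AB·B
    C ↦ B
    D ↦ AB
    A ↦ D  (constrained at step 1)
    B ↦ DC  (constrained at step 1)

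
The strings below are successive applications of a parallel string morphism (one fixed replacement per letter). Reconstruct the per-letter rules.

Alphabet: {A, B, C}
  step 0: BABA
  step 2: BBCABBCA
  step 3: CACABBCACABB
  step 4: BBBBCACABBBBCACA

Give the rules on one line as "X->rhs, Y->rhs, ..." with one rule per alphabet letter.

A->B, B->CA, C->B

  step 3 ⇒ step 4: CACABBCACABB ⇒ B·B·B·B·CA·CA·B·B·B·B·CA·CA
    A ↦ B
    B ↦ CA
    C ↦ B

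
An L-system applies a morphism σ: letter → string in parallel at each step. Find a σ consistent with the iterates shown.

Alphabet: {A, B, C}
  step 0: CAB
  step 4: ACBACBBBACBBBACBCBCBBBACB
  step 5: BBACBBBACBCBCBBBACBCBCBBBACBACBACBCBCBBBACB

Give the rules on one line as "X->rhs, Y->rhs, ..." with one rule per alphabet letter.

A->BB, B->CB, C->A

  step 4 ⇒ step 5: ACBACBBBACBBBACBCBCBBBACB ⇒ BB·A·CB·BB·A·CB·CB·CB·BB·A·CB·CB·CB·BB·A·CB·A·CB·A·CB·CB·CB·BB·A·CB
    A ↦ BB
    B ↦ CB
    C ↦ A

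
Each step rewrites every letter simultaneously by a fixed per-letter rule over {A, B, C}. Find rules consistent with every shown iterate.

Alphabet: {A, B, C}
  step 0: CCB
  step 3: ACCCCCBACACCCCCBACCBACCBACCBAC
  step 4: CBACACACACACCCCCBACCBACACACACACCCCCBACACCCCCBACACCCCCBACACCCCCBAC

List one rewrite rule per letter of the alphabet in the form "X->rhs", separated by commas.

A->CB, B->CCC, C->AC

  step 3 ⇒ step 4: ACCCCCBACACCCCCBACCBACCBACCBAC ⇒ CB·AC·AC·AC·AC·AC·CCC·CB·AC·CB·AC·AC·AC·AC·AC·CCC·CB·AC·AC·CCC·CB·AC·AC·CCC·CB·AC·AC·CCC·CB·AC
    A ↦ CB
    B ↦ CCC
    C ↦ AC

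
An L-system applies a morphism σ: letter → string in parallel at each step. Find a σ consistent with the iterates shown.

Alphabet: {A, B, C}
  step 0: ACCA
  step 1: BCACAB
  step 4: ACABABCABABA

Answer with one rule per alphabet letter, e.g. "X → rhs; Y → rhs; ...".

  step 0 ⇒ step 1: ACCA ⇒ B·CA·CA·B
    A ↦ B
    C ↦ CA
    B ↦ A  (constrained at step 1)

A->B, B->A, C->CA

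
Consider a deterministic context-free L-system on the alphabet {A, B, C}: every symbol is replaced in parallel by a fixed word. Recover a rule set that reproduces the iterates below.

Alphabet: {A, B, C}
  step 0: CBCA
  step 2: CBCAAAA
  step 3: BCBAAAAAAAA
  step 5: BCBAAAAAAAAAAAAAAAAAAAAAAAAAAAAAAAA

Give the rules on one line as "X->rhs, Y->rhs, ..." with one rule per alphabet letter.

  step 2 ⇒ step 3: CBCAAAA ⇒ B·C·B·AA·AA·AA·AA
    A ↦ AA
    B ↦ C
    C ↦ B

A->AA, B->C, C->B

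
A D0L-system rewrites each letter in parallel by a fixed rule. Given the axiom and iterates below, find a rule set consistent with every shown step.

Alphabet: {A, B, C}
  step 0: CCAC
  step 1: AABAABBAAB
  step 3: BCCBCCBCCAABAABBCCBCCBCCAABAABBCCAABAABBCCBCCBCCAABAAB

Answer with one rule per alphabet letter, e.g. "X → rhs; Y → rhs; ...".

A->B, B->BCC, C->AAB

  step 0 ⇒ step 1: CCAC ⇒ AAB·AAB·B·AAB
    A ↦ B
    C ↦ AAB
    B ↦ BCC  (constrained at step 1)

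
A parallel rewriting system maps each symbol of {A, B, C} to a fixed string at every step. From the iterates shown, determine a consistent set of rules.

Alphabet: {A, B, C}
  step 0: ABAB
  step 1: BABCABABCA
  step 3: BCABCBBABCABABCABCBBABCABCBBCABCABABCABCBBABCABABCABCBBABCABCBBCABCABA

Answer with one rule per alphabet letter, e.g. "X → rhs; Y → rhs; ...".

  step 0 ⇒ step 1: ABAB ⇒ BA·BCA·BA·BCA
    A ↦ BA
    B ↦ BCA
    C ↦ BCB  (constrained at step 1)

A->BA, B->BCA, C->BCB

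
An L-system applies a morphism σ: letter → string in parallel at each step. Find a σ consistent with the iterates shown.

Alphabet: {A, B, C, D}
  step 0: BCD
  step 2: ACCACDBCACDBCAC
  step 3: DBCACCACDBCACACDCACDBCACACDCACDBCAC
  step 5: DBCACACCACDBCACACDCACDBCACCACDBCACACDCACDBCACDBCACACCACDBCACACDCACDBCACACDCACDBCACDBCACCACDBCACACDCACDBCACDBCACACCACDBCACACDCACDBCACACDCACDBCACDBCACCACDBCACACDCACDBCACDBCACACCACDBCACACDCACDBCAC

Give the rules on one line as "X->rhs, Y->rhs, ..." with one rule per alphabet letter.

  step 2 ⇒ step 3: ACCACDBCACDBCAC ⇒ DB·CAC·CAC·DB·CAC·AC·D·CAC·DB·CAC·AC·D·CAC·DB·CAC
    A ↦ DB
    B ↦ D
    C ↦ CAC
    D ↦ AC

A->DB, B->D, C->CAC, D->AC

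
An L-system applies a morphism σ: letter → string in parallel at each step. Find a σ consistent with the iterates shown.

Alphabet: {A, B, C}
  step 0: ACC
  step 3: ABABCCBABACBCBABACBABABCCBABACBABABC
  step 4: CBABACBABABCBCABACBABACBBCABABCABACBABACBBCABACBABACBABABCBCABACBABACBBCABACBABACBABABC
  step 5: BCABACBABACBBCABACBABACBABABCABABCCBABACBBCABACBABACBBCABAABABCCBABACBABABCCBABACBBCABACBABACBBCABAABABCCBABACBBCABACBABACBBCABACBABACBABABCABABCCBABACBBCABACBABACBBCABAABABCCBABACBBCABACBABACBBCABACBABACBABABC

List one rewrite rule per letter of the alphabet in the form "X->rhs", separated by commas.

A->CB, B->ABA, C->BC

  step 4 ⇒ step 5: CBABACBABABCBCABACBABACBBCABABCABACBABACBBCABACBABACBABABCBCABACBABACBBCABACBABACBABABC ⇒ BC·ABA·CB·ABA·CB·BC·ABA·CB·ABA·CB·ABA·BC·ABA·BC·CB·ABA·CB·BC·ABA·CB·ABA·CB·BC·ABA·ABA·BC·CB·ABA·CB·ABA·BC·CB·ABA·CB·BC·ABA·CB·ABA·CB·BC·ABA·ABA·BC·CB·ABA·CB·BC·ABA·CB·ABA·CB·BC·ABA·CB·ABA·CB·ABA·BC·ABA·BC·CB·ABA·CB·BC·ABA·CB·ABA·CB·BC·ABA·ABA·BC·CB·ABA·CB·BC·ABA·CB·ABA·CB·BC·ABA·CB·ABA·CB·ABA·BC
    A ↦ CB
    B ↦ ABA
    C ↦ BC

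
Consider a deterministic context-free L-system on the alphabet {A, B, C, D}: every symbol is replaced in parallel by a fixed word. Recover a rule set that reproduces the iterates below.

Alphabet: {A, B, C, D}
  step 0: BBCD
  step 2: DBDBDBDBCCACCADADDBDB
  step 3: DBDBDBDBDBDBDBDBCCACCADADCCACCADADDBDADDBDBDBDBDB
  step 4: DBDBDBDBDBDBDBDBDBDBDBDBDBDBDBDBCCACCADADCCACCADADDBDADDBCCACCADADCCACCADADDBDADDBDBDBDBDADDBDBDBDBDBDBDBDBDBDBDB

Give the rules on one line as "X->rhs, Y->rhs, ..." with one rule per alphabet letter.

A->DAD, B->DB, C->CCA, D->DB

  step 3 ⇒ step 4: DBDBDBDBDBDBDBDBCCACCADADCCACCADADDBDADDBDBDBDBDB ⇒ DB·DB·DB·DB·DB·DB·DB·DB·DB·DB·DB·DB·DB·DB·DB·DB·CCA·CCA·DAD·CCA·CCA·DAD·DB·DAD·DB·CCA·CCA·DAD·CCA·CCA·DAD·DB·DAD·DB·DB·DB·DB·DAD·DB·DB·DB·DB·DB·DB·DB·DB·DB·DB·DB
    A ↦ DAD
    B ↦ DB
    C ↦ CCA
    D ↦ DB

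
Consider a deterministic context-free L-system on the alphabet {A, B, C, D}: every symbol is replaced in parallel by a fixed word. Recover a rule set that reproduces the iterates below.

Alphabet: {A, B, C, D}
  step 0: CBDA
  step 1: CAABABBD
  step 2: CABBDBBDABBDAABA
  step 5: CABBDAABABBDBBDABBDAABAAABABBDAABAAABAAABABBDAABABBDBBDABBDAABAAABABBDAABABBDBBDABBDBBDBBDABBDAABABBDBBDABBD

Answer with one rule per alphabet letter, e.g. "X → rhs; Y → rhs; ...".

  step 1 ⇒ step 2: CAABABBD ⇒ CA·BBD·BBD·A·BBD·A·A·BA
    A ↦ BBD
    B ↦ A
    C ↦ CA
    D ↦ BA

A->BBD, B->A, C->CA, D->BA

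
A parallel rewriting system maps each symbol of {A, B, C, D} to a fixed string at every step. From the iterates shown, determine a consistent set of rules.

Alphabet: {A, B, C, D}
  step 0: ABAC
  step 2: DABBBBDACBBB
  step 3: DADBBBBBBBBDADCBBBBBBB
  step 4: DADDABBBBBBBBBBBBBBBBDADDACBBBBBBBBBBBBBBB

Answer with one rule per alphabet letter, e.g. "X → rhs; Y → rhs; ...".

  step 3 ⇒ step 4: DADBBBBBBBBDADCBBBBBBB ⇒ DA·D·DA·BB·BB·BB·BB·BB·BB·BB·BB·DA·D·DA·CB·BB·BB·BB·BB·BB·BB·BB
    A ↦ D
    B ↦ BB
    C ↦ CB
    D ↦ DA

A->D, B->BB, C->CB, D->DA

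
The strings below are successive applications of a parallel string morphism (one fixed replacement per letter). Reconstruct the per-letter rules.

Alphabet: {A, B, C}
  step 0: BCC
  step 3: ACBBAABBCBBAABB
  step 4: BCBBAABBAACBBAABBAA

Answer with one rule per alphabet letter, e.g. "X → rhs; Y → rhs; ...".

A->B, B->A, C->CBB

  step 3 ⇒ step 4: ACBBAABBCBBAABB ⇒ B·CBB·A·A·B·B·A·A·CBB·A·A·B·B·A·A
    A ↦ B
    B ↦ A
    C ↦ CBB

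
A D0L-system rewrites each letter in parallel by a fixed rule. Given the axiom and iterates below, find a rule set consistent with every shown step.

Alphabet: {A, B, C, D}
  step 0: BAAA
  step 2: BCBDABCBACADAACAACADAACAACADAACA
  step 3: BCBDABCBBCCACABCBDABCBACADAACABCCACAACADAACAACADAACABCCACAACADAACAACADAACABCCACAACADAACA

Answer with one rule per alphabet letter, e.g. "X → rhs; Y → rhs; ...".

  step 2 ⇒ step 3: BCBDABCBACADAACAACADAACAACADAACA ⇒ BCB·DA·BCB·BCC·ACA·BCB·DA·BCB·ACA·DA·ACA·BCC·ACA·ACA·DA·ACA·ACA·DA·ACA·BCC·ACA·ACA·DA·ACA·ACA·DA·ACA·BCC·ACA·ACA·DA·ACA
    A ↦ ACA
    B ↦ BCB
    C ↦ DA
    D ↦ BCC

A->ACA, B->BCB, C->DA, D->BCC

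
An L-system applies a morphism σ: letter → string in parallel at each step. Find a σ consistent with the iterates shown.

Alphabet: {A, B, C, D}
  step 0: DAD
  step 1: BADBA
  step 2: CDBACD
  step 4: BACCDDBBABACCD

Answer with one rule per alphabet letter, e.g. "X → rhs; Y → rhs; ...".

  step 1 ⇒ step 2: BADBA ⇒ C·D·BA·C·D
    A ↦ D
    B ↦ C
    D ↦ BA
    C ↦ DB  (constrained at step 2)

A->D, B->C, C->DB, D->BA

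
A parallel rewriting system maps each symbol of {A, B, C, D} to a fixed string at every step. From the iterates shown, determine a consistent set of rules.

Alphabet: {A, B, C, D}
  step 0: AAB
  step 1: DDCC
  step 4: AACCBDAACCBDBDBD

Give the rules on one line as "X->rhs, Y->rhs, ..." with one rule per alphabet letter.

  step 0 ⇒ step 1: AAB ⇒ D·D·CC
    A ↦ D
    B ↦ CC
    C ↦ A  (constrained at step 1)
    D ↦ BD  (constrained at step 1)

A->D, B->CC, C->A, D->BD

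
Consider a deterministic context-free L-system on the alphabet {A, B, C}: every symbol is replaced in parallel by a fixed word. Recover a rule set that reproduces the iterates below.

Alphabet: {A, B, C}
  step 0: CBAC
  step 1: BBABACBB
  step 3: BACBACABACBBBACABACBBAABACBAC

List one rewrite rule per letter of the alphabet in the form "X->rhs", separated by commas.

  step 0 ⇒ step 1: CBAC ⇒ BB·A·BAC·BB
    A ↦ BAC
    B ↦ A
    C ↦ BB

A->BAC, B->A, C->BB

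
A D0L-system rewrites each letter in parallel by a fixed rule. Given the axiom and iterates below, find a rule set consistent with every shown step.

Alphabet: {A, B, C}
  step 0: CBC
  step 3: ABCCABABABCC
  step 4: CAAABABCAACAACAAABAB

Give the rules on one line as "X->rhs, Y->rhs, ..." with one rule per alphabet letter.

A->C, B->AA, C->AB

  step 3 ⇒ step 4: ABCCABABABCC ⇒ C·AA·AB·AB·C·AA·C·AA·C·AA·AB·AB
    A ↦ C
    B ↦ AA
    C ↦ AB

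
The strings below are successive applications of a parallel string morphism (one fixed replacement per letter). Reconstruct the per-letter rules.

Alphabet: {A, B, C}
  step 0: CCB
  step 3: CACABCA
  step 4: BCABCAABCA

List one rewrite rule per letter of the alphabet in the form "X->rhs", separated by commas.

  step 3 ⇒ step 4: CACABCA ⇒ B·CA·B·CA·A·B·CA
    A ↦ CA
    B ↦ A
    C ↦ B

A->CA, B->A, C->B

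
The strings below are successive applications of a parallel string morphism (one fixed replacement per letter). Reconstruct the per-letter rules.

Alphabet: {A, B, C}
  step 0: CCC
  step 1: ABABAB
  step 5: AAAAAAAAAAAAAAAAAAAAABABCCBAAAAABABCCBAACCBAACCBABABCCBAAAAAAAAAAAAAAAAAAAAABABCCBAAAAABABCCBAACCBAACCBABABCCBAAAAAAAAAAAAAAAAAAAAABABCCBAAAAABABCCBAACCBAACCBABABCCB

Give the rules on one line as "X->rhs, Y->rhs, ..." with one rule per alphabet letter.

A->AA, B->CCB, C->AB

  step 0 ⇒ step 1: CCC ⇒ AB·AB·AB
    C ↦ AB
    A ↦ AA  (constrained at step 1)
    B ↦ CCB  (constrained at step 1)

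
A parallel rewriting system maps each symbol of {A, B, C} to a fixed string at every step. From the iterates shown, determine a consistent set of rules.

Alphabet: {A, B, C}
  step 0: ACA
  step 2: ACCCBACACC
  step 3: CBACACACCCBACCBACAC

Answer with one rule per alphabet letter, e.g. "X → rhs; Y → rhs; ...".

  step 2 ⇒ step 3: ACCCBACACC ⇒ CB·AC·AC·AC·C·CB·AC·CB·AC·AC
    A ↦ CB
    B ↦ C
    C ↦ AC

A->CB, B->C, C->AC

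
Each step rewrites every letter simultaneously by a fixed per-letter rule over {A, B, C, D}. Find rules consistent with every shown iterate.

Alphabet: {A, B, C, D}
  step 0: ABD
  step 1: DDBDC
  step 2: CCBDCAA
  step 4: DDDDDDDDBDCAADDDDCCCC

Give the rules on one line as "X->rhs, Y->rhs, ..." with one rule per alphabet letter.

  step 1 ⇒ step 2: DDBDC ⇒ C·C·BD·C·AA
    B ↦ BD
    C ↦ AA
    D ↦ C
  step 0 ⇒ step 1: ABD ⇒ DD·BD·C
    A ↦ DD

A->DD, B->BD, C->AA, D->C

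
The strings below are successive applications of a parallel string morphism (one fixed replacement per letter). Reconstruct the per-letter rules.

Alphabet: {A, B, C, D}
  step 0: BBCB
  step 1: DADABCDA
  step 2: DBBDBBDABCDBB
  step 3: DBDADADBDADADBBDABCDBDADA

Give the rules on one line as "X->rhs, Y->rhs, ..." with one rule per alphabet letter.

A->B, B->DA, C->BC, D->DB

  step 2 ⇒ step 3: DBBDBBDABCDBB ⇒ DB·DA·DA·DB·DA·DA·DB·B·DA·BC·DB·DA·DA
    A ↦ B
    B ↦ DA
    C ↦ BC
    D ↦ DB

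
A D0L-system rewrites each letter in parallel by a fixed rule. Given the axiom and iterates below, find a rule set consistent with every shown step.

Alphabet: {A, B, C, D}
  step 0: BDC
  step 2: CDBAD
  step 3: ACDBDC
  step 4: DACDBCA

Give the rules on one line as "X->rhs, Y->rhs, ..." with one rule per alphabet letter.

A->D, B->DB, C->A, D->C

  step 3 ⇒ step 4: ACDBDC ⇒ D·A·C·DB·C·A
    A ↦ D
    B ↦ DB
    C ↦ A
    D ↦ C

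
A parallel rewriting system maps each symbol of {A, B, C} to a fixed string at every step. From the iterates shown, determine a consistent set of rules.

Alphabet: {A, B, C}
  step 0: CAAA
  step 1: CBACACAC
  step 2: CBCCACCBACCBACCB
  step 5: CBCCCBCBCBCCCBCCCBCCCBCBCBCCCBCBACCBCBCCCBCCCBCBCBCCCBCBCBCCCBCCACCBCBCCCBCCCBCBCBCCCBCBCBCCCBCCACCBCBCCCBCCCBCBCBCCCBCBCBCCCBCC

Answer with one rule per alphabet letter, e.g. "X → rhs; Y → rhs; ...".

A->AC, B->CC, C->CB

  step 1 ⇒ step 2: CBACACAC ⇒ CB·CC·AC·CB·AC·CB·AC·CB
    A ↦ AC
    B ↦ CC
    C ↦ CB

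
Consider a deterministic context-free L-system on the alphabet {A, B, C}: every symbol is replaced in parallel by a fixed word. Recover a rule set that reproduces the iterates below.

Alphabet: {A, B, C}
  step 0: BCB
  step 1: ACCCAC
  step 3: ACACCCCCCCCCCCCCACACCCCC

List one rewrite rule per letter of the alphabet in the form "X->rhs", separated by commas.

  step 0 ⇒ step 1: BCB ⇒ AC·CC·AC
    B ↦ AC
    C ↦ CC
    A ↦ BB  (constrained at step 1)

A->BB, B->AC, C->CC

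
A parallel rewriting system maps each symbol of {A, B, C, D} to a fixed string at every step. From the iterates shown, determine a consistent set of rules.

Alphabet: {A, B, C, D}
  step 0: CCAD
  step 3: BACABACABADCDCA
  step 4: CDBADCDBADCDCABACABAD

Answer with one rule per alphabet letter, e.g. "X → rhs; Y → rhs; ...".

A->D, B->C, C->BA, D->CA

  step 3 ⇒ step 4: BACABACABADCDCA ⇒ C·D·BA·D·C·D·BA·D·C·D·CA·BA·CA·BA·D
    A ↦ D
    B ↦ C
    C ↦ BA
    D ↦ CA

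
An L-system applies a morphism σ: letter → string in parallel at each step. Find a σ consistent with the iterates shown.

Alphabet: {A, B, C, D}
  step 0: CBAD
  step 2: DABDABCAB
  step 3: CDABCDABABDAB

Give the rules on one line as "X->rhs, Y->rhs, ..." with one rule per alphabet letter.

A->D, B->AB, C->AB, D->C

  step 2 ⇒ step 3: DABDABCAB ⇒ C·D·AB·C·D·AB·AB·D·AB
    A ↦ D
    B ↦ AB
    C ↦ AB
    D ↦ C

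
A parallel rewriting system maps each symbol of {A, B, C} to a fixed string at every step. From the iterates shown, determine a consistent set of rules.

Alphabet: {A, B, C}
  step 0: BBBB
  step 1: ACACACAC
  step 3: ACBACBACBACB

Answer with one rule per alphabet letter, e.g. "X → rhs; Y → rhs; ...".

  step 0 ⇒ step 1: BBBB ⇒ AC·AC·AC·AC
    B ↦ AC
    A ↦ B  (constrained at step 1)
    C ↦ A  (constrained at step 1)

A->B, B->AC, C->A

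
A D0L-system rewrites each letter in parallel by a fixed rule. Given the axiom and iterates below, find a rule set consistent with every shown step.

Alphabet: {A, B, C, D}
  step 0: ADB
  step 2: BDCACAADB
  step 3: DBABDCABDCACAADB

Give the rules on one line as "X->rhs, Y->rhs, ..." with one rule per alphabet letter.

  step 2 ⇒ step 3: BDCACAADB ⇒ DB·A·BD·CA·BD·CA·CA·A·DB
    A ↦ CA
    B ↦ DB
    C ↦ BD
    D ↦ A

A->CA, B->DB, C->BD, D->A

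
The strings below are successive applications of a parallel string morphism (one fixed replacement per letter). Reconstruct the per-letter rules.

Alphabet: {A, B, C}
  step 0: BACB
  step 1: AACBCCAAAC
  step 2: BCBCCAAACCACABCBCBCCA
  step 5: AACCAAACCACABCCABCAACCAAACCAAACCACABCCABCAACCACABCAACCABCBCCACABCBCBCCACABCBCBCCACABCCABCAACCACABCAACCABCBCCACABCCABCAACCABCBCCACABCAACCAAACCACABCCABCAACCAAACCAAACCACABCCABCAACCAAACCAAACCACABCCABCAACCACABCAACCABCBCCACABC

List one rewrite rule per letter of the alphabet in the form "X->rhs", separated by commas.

  step 1 ⇒ step 2: AACBCCAAAC ⇒ BC·BC·CA·AAC·CA·CA·BC·BC·BC·CA
    A ↦ BC
    B ↦ AAC
    C ↦ CA

A->BC, B->AAC, C->CA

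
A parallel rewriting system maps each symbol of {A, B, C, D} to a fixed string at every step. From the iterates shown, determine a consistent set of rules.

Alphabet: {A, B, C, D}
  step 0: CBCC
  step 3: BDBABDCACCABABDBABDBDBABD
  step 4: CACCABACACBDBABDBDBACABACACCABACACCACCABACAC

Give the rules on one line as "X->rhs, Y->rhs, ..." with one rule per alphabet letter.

  step 3 ⇒ step 4: BDBABDCACCABABDBABDBDBABD ⇒ CA·C·CA·BA·CA·C·BD·BA·BD·BD·BA·CA·BA·CA·C·CA·BA·CA·C·CA·C·CA·BA·CA·C
    A ↦ BA
    B ↦ CA
    C ↦ BD
    D ↦ C

A->BA, B->CA, C->BD, D->C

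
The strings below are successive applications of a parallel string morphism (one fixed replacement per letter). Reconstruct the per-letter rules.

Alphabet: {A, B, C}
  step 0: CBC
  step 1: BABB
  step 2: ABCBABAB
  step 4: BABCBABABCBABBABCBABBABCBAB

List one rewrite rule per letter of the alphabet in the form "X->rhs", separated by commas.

A->CB, B->AB, C->B

  step 1 ⇒ step 2: BABB ⇒ AB·CB·AB·AB
    A ↦ CB
    B ↦ AB
  step 0 ⇒ step 1: CBC ⇒ B·AB·B
    C ↦ B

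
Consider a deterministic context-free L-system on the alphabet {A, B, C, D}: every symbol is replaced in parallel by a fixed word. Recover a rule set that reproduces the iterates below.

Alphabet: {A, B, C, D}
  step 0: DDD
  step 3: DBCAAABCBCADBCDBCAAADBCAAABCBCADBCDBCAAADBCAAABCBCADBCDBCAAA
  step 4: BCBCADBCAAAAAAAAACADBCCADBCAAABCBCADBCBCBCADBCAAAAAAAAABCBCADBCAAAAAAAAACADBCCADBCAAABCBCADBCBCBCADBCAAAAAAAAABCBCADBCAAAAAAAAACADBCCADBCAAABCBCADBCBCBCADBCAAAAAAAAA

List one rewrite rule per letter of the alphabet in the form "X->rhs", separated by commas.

  step 3 ⇒ step 4: DBCAAABCBCADBCDBCAAADBCAAABCBCADBCDBCAAADBCAAABCBCADBCDBCAAA ⇒ BCB·CA·DBC·AAA·AAA·AAA·CA·DBC·CA·DBC·AAA·BCB·CA·DBC·BCB·CA·DBC·AAA·AAA·AAA·BCB·CA·DBC·AAA·AAA·AAA·CA·DBC·CA·DBC·AAA·BCB·CA·DBC·BCB·CA·DBC·AAA·AAA·AAA·BCB·CA·DBC·AAA·AAA·AAA·CA·DBC·CA·DBC·AAA·BCB·CA·DBC·BCB·CA·DBC·AAA·AAA·AAA
    A ↦ AAA
    B ↦ CA
    C ↦ DBC
    D ↦ BCB

A->AAA, B->CA, C->DBC, D->BCB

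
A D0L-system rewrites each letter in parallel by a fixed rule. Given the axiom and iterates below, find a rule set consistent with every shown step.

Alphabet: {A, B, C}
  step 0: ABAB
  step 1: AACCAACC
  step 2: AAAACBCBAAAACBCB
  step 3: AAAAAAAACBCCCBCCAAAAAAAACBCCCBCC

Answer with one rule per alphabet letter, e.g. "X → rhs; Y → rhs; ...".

A->AA, B->CC, C->CB

  step 2 ⇒ step 3: AAAACBCBAAAACBCB ⇒ AA·AA·AA·AA·CB·CC·CB·CC·AA·AA·AA·AA·CB·CC·CB·CC
    A ↦ AA
    B ↦ CC
    C ↦ CB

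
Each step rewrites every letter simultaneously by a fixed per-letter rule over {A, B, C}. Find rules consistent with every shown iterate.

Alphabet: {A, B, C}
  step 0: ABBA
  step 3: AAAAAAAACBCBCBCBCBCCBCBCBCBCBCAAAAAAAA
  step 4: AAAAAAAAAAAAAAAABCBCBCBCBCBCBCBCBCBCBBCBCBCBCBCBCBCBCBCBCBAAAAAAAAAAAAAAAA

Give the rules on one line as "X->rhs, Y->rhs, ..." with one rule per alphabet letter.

A->AA, B->CBC, C->B

  step 3 ⇒ step 4: AAAAAAAACBCBCBCBCBCCBCBCBCBCBCAAAAAAAA ⇒ AA·AA·AA·AA·AA·AA·AA·AA·B·CBC·B·CBC·B·CBC·B·CBC·B·CBC·B·B·CBC·B·CBC·B·CBC·B·CBC·B·CBC·B·AA·AA·AA·AA·AA·AA·AA·AA
    A ↦ AA
    B ↦ CBC
    C ↦ B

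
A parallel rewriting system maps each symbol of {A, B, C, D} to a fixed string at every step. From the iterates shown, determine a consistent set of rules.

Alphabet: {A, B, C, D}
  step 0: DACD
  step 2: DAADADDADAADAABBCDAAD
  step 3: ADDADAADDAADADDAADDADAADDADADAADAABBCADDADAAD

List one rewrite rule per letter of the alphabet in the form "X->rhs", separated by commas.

  step 2 ⇒ step 3: DAADADDADAADAABBCDAAD ⇒ AD·DA·DA·AD·DA·AD·AD·DA·AD·DA·DA·AD·DA·DA·DAA·DAA·BBC·AD·DA·DA·AD
    A ↦ DA
    B ↦ DAA
    C ↦ BBC
    D ↦ AD

A->DA, B->DAA, C->BBC, D->AD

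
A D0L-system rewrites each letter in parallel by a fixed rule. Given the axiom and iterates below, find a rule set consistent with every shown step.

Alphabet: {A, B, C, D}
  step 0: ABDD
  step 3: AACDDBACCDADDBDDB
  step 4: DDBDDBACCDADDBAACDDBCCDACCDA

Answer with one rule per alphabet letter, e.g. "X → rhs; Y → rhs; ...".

A->DDB, B->DA, C->A, D->C

  step 3 ⇒ step 4: AACDDBACCDADDBDDB ⇒ DDB·DDB·A·C·C·DA·DDB·A·A·C·DDB·C·C·DA·C·C·DA
    A ↦ DDB
    B ↦ DA
    C ↦ A
    D ↦ C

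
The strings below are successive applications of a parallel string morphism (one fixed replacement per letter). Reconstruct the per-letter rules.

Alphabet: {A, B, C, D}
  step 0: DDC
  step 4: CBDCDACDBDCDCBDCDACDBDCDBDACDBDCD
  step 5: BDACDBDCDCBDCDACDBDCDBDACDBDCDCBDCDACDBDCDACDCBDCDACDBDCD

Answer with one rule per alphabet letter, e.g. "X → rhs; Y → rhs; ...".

  step 4 ⇒ step 5: CBDCDACDBDCDCBDCDACDBDCDBDACDBDCD ⇒ BD·A·CD·BD·CD·C·BD·CD·A·CD·BD·CD·BD·A·CD·BD·CD·C·BD·CD·A·CD·BD·CD·A·CD·C·BD·CD·A·CD·BD·CD
    A ↦ C
    B ↦ A
    C ↦ BD
    D ↦ CD

A->C, B->A, C->BD, D->CD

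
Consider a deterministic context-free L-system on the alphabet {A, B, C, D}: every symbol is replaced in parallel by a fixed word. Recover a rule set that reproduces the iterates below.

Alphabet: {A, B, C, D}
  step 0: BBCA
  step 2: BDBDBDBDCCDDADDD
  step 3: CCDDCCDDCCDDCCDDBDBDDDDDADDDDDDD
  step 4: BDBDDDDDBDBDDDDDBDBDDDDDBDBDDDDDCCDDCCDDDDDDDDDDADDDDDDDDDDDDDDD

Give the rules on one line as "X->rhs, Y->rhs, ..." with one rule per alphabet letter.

  step 3 ⇒ step 4: CCDDCCDDCCDDCCDDBDBDDDDDADDDDDDD ⇒ BD·BD·DD·DD·BD·BD·DD·DD·BD·BD·DD·DD·BD·BD·DD·DD·CC·DD·CC·DD·DD·DD·DD·DD·AD·DD·DD·DD·DD·DD·DD·DD
    A ↦ AD
    B ↦ CC
    C ↦ BD
    D ↦ DD

A->AD, B->CC, C->BD, D->DD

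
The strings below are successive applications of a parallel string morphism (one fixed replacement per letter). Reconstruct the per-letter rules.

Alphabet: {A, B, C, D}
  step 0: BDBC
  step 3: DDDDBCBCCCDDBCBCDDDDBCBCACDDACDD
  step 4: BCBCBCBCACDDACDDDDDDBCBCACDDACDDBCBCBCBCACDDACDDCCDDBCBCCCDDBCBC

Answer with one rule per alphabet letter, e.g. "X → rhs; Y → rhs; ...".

A->CC, B->AC, C->DD, D->BC

  step 3 ⇒ step 4: DDDDBCBCCCDDBCBCDDDDBCBCACDDACDD ⇒ BC·BC·BC·BC·AC·DD·AC·DD·DD·DD·BC·BC·AC·DD·AC·DD·BC·BC·BC·BC·AC·DD·AC·DD·CC·DD·BC·BC·CC·DD·BC·BC
    A ↦ CC
    B ↦ AC
    C ↦ DD
    D ↦ BC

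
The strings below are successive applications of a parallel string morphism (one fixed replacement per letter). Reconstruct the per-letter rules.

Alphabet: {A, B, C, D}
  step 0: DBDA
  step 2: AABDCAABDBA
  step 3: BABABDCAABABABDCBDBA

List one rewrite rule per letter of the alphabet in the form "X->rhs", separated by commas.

  step 2 ⇒ step 3: AABDCAABDBA ⇒ BA·BA·BD·C·AA·BA·BA·BD·C·BD·BA
    A ↦ BA
    B ↦ BD
    C ↦ AA
    D ↦ C

A->BA, B->BD, C->AA, D->C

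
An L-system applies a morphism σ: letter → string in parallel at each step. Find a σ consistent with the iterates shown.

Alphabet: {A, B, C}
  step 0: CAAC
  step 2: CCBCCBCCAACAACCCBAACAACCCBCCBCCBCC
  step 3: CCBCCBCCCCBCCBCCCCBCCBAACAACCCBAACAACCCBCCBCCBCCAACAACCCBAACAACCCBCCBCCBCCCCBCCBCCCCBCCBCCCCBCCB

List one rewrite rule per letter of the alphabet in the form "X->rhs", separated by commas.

A->AAC, B->CC, C->CCB

  step 2 ⇒ step 3: CCBCCBCCAACAACCCBAACAACCCBCCBCCBCC ⇒ CCB·CCB·CC·CCB·CCB·CC·CCB·CCB·AAC·AAC·CCB·AAC·AAC·CCB·CCB·CCB·CC·AAC·AAC·CCB·AAC·AAC·CCB·CCB·CCB·CC·CCB·CCB·CC·CCB·CCB·CC·CCB·CCB
    A ↦ AAC
    B ↦ CC
    C ↦ CCB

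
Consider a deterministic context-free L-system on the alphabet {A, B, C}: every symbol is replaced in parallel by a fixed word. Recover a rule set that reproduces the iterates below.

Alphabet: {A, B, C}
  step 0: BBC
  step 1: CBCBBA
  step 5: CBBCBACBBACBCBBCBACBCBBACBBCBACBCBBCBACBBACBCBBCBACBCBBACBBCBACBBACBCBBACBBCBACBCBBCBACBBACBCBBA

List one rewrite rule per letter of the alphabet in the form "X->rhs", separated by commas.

  step 0 ⇒ step 1: BBC ⇒ CB·CB·BA
    B ↦ CB
    C ↦ BA
    A ↦ BC  (constrained at step 1)

A->BC, B->CB, C->BA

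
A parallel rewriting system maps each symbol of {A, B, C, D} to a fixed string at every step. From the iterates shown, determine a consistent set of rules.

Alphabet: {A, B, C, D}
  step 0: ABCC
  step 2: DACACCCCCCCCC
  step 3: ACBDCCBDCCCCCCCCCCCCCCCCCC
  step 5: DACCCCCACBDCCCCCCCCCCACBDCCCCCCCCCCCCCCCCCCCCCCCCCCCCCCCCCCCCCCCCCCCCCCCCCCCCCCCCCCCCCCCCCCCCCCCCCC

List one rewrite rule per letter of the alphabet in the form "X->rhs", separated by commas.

A->BD, B->D, C->CC, D->AC

  step 2 ⇒ step 3: DACACCCCCCCCC ⇒ AC·BD·CC·BD·CC·CC·CC·CC·CC·CC·CC·CC·CC
    A ↦ BD
    C ↦ CC
    D ↦ AC
    B ↦ D  (constrained at step 0)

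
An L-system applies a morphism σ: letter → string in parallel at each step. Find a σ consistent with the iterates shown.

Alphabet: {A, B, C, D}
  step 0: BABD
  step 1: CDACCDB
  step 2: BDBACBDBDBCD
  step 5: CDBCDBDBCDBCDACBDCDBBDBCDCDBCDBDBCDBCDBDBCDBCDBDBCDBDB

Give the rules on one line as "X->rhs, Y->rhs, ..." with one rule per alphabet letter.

A->AC, B->CD, C->BD, D->B

  step 1 ⇒ step 2: CDACCDB ⇒ BD·B·AC·BD·BD·B·CD
    A ↦ AC
    B ↦ CD
    C ↦ BD
    D ↦ B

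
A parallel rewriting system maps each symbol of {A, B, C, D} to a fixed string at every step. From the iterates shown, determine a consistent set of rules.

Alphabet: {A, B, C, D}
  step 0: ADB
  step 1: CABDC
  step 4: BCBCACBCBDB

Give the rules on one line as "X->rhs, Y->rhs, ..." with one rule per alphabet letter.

A->CA, B->C, C->B, D->BD

  step 0 ⇒ step 1: ADB ⇒ CA·BD·C
    A ↦ CA
    B ↦ C
    D ↦ BD
    C ↦ B  (constrained at step 1)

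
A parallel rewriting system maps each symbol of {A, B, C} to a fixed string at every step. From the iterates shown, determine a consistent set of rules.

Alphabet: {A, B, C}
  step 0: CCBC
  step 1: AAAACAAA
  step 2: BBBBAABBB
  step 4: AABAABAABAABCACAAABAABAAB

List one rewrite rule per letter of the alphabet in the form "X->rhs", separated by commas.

  step 1 ⇒ step 2: AAAACAAA ⇒ B·B·B·B·AA·B·B·B
    A ↦ B
    C ↦ AA
  step 0 ⇒ step 1: CCBC ⇒ AA·AA·CA·AA
    B ↦ CA

A->B, B->CA, C->AA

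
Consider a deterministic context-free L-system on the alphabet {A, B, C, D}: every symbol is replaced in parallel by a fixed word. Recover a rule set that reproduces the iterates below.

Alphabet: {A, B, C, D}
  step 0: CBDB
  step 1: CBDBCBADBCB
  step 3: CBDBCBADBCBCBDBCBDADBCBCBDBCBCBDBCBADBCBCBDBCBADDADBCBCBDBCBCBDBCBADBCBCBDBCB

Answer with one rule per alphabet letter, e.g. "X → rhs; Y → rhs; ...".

  step 0 ⇒ step 1: CBDB ⇒ CBD·BCB·AD·BCB
    B ↦ BCB
    C ↦ CBD
    D ↦ AD
    A ↦ D  (constrained at step 1)

A->D, B->BCB, C->CBD, D->AD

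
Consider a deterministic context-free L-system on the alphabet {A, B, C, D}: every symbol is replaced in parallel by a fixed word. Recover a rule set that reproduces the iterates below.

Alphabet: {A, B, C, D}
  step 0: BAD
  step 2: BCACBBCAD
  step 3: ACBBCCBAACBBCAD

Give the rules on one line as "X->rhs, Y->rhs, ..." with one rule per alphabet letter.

  step 2 ⇒ step 3: BCACBBCAD ⇒ A·CB·BC·CB·A·A·CB·BC·AD
    A ↦ BC
    B ↦ A
    C ↦ CB
    D ↦ AD

A->BC, B->A, C->CB, D->AD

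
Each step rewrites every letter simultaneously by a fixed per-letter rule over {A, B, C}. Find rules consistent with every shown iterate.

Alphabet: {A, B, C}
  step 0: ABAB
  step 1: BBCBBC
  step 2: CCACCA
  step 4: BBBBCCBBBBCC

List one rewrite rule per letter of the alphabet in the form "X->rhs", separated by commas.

  step 1 ⇒ step 2: BBCBBC ⇒ C·C·A·C·C·A
    B ↦ C
    C ↦ A
  step 0 ⇒ step 1: ABAB ⇒ BB·C·BB·C
    A ↦ BB

A->BB, B->C, C->A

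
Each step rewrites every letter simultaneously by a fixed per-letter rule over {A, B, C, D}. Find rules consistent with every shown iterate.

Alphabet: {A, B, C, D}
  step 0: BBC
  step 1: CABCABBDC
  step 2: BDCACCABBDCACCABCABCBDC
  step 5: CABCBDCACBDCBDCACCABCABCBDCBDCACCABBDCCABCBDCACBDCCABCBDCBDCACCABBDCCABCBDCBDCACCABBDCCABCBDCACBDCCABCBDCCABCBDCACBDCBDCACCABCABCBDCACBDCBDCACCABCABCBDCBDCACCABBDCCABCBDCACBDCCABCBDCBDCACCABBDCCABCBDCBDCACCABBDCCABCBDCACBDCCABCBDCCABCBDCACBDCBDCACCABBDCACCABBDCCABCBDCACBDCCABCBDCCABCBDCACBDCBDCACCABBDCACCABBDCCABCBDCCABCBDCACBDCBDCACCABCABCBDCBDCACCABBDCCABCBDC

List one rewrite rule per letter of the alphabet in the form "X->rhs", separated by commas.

A->AC, B->CAB, C->BDC, D->C

  step 1 ⇒ step 2: CABCABBDC ⇒ BDC·AC·CAB·BDC·AC·CAB·CAB·C·BDC
    A ↦ AC
    B ↦ CAB
    C ↦ BDC
    D ↦ C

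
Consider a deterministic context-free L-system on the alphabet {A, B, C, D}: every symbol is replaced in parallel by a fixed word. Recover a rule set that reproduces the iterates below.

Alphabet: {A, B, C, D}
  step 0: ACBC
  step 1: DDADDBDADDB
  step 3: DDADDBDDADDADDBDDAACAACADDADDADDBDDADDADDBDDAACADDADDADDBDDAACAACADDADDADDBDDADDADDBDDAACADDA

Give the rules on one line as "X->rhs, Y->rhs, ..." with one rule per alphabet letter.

A->DDA, B->DA, C->DDB, D->ACA

  step 0 ⇒ step 1: ACBC ⇒ DDA·DDB·DA·DDB
    A ↦ DDA
    B ↦ DA
    C ↦ DDB
    D ↦ ACA  (constrained at step 1)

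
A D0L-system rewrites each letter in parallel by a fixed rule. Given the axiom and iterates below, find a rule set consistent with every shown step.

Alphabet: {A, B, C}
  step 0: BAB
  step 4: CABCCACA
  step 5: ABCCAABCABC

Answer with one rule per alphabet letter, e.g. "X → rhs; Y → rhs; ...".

A->BC, B->C, C->A

  step 4 ⇒ step 5: CABCCACA ⇒ A·BC·C·A·A·BC·A·BC
    A ↦ BC
    B ↦ C
    C ↦ A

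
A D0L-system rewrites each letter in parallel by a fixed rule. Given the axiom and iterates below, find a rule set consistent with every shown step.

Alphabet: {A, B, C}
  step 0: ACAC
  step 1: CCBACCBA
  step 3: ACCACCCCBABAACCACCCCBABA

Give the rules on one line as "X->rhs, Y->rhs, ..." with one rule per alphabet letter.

  step 0 ⇒ step 1: ACAC ⇒ CC·BA·CC·BA
    A ↦ CC
    C ↦ BA
    B ↦ A  (constrained at step 1)

A->CC, B->A, C->BA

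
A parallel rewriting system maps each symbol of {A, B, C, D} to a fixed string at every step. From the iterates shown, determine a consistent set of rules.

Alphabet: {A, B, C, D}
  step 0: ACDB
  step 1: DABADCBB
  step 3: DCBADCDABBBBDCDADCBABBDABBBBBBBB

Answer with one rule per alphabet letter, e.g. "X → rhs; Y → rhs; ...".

A->DA, B->BB, C->BA, D->DC

  step 0 ⇒ step 1: ACDB ⇒ DA·BA·DC·BB
    A ↦ DA
    B ↦ BB
    C ↦ BA
    D ↦ DC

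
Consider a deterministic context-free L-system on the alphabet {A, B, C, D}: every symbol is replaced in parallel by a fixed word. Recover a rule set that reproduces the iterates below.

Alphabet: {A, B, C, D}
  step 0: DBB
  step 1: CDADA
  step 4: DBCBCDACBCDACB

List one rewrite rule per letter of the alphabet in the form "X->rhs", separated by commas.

  step 0 ⇒ step 1: DBB ⇒ C·DA·DA
    B ↦ DA
    D ↦ C
    A ↦ B  (constrained at step 1)
    C ↦ DB  (constrained at step 1)

A->B, B->DA, C->DB, D->C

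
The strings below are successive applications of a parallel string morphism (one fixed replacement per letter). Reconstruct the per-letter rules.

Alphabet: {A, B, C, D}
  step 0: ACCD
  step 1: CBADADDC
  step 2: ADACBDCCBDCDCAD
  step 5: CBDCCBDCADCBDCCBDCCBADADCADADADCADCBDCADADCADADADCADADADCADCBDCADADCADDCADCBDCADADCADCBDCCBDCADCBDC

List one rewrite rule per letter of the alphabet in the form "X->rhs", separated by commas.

A->CB, B->A, C->AD, D->DC

  step 1 ⇒ step 2: CBADADDC ⇒ AD·A·CB·DC·CB·DC·DC·AD
    A ↦ CB
    B ↦ A
    C ↦ AD
    D ↦ DC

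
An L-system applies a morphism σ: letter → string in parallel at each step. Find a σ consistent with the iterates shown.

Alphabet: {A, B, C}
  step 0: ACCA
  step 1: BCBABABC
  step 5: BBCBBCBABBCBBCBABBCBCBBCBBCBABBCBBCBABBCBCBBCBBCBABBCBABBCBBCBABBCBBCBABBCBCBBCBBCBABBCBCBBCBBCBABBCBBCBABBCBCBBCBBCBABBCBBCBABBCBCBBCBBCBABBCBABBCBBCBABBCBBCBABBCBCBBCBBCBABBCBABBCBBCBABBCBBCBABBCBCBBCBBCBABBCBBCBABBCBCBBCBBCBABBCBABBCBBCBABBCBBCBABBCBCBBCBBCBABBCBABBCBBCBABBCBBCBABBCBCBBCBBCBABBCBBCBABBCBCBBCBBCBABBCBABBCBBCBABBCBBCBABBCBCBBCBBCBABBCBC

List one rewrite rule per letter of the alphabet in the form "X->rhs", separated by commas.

  step 0 ⇒ step 1: ACCA ⇒ BC·BA·BA·BC
    A ↦ BC
    C ↦ BA
    B ↦ BBC  (constrained at step 1)

A->BC, B->BBC, C->BA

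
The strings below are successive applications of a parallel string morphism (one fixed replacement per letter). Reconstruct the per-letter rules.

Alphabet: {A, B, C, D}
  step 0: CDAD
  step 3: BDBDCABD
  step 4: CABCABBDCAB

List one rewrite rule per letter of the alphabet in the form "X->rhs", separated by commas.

  step 3 ⇒ step 4: BDBDCABD ⇒ CA·B·CA·B·B·D·CA·B
    A ↦ D
    B ↦ CA
    C ↦ B
    D ↦ B

A->D, B->CA, C->B, D->B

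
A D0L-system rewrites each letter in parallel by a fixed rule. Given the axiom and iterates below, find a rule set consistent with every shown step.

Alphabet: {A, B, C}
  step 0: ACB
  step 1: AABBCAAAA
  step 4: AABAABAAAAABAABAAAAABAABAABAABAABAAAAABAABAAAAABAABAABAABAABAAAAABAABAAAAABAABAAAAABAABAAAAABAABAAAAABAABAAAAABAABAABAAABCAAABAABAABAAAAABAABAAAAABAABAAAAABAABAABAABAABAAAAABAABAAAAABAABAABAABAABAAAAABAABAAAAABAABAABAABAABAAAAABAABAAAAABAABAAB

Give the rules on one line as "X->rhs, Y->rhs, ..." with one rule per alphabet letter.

A->AAB, B->AAA, C->BCA

  step 0 ⇒ step 1: ACB ⇒ AAB·BCA·AAA
    A ↦ AAB
    B ↦ AAA
    C ↦ BCA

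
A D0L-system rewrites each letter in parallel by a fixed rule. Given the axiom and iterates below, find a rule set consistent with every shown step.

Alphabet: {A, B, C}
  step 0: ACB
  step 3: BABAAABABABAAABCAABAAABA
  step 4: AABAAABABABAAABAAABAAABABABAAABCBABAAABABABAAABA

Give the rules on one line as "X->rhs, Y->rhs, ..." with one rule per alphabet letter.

  step 3 ⇒ step 4: BABAAABABABAAABCAABAAABA ⇒ AA·BA·AA·BA·BA·BA·AA·BA·AA·BA·AA·BA·BA·BA·AA·BC·BA·BA·AA·BA·BA·BA·AA·BA
    A ↦ BA
    B ↦ AA
    C ↦ BC

A->BA, B->AA, C->BC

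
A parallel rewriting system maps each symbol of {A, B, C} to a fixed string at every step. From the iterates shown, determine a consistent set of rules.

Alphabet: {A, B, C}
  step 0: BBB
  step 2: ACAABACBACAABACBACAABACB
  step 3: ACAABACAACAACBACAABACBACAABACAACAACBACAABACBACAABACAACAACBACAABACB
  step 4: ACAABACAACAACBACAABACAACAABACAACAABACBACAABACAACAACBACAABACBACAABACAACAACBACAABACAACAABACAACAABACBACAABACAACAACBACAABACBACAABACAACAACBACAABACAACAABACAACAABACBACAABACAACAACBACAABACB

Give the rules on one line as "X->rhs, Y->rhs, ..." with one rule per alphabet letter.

A->ACA, B->ACB, C->AB

  step 3 ⇒ step 4: ACAABACAACAACBACAABACBACAABACAACAACBACAABACBACAABACAACAACBACAABACB ⇒ ACA·AB·ACA·ACA·ACB·ACA·AB·ACA·ACA·AB·ACA·ACA·AB·ACB·ACA·AB·ACA·ACA·ACB·ACA·AB·ACB·ACA·AB·ACA·ACA·ACB·ACA·AB·ACA·ACA·AB·ACA·ACA·AB·ACB·ACA·AB·ACA·ACA·ACB·ACA·AB·ACB·ACA·AB·ACA·ACA·ACB·ACA·AB·ACA·ACA·AB·ACA·ACA·AB·ACB·ACA·AB·ACA·ACA·ACB·ACA·AB·ACB
    A ↦ ACA
    B ↦ ACB
    C ↦ AB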